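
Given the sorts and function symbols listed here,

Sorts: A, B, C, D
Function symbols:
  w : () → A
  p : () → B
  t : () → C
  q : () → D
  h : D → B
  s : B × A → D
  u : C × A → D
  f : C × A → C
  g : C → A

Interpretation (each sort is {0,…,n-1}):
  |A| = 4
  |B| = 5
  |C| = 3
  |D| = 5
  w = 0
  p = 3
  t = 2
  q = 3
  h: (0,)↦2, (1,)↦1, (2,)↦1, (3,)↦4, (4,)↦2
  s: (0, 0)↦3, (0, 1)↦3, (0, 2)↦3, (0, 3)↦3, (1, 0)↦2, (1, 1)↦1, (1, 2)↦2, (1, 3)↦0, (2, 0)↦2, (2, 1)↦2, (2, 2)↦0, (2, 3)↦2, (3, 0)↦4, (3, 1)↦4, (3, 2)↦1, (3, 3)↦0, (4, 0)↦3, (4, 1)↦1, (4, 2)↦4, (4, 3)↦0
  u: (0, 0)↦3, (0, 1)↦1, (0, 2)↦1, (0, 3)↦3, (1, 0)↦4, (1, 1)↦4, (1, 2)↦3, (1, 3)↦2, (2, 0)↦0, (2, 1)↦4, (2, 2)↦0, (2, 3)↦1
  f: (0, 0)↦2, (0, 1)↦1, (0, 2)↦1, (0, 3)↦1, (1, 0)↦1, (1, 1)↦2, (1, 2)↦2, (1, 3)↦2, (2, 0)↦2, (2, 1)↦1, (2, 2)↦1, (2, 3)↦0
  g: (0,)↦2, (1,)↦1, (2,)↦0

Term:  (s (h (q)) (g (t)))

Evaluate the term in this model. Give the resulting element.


value = 3

  q = 3
  (h (q)) = h(3,) = 4
  t = 2
  (g (t)) = g(2,) = 0
  (s (h (q)) (g (t))) = s(4, 0) = 3


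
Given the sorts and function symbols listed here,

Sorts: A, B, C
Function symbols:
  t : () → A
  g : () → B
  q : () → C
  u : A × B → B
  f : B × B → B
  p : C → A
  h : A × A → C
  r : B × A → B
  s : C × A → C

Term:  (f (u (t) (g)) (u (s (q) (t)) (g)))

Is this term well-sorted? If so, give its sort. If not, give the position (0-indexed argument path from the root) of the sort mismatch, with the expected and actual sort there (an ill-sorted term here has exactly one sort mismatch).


    (t) : A
    (g) : B
  (u (t) (g)) : B
      (q) : C
      (t) : A
    (s (q) (t)) : C
    (g) : B
  (u (s (q) (t)) (g)) : ✗ arg 0 at [1, 0] has sort C, expected A

ill-sorted at position [1, 0]: expected A, got C


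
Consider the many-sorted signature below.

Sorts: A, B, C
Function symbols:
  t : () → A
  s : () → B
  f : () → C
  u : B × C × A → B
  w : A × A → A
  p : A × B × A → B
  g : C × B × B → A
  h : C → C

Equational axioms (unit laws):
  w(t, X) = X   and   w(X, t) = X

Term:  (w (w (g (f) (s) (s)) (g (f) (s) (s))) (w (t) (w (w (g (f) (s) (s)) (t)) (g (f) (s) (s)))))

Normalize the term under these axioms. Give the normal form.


1. (w (w (g (f) (s) (s)) (g (f) (s) (s))) (w (t) (w (w (g (f) (s) (s)) (t)) (g (f) (s) (s)))))  →  (w (w (g (f) (s) (s)) (g (f) (s) (s))) (w (w (g (f) (s) (s)) (t)) (g (f) (s) (s))))
2. (w (w (g (f) (s) (s)) (g (f) (s) (s))) (w (w (g (f) (s) (s)) (t)) (g (f) (s) (s))))  →  (w (w (g (f) (s) (s)) (g (f) (s) (s))) (w (g (f) (s) (s)) (g (f) (s) (s))))

normal form = (w (w (g (f) (s) (s)) (g (f) (s) (s))) (w (g (f) (s) (s)) (g (f) (s) (s))))


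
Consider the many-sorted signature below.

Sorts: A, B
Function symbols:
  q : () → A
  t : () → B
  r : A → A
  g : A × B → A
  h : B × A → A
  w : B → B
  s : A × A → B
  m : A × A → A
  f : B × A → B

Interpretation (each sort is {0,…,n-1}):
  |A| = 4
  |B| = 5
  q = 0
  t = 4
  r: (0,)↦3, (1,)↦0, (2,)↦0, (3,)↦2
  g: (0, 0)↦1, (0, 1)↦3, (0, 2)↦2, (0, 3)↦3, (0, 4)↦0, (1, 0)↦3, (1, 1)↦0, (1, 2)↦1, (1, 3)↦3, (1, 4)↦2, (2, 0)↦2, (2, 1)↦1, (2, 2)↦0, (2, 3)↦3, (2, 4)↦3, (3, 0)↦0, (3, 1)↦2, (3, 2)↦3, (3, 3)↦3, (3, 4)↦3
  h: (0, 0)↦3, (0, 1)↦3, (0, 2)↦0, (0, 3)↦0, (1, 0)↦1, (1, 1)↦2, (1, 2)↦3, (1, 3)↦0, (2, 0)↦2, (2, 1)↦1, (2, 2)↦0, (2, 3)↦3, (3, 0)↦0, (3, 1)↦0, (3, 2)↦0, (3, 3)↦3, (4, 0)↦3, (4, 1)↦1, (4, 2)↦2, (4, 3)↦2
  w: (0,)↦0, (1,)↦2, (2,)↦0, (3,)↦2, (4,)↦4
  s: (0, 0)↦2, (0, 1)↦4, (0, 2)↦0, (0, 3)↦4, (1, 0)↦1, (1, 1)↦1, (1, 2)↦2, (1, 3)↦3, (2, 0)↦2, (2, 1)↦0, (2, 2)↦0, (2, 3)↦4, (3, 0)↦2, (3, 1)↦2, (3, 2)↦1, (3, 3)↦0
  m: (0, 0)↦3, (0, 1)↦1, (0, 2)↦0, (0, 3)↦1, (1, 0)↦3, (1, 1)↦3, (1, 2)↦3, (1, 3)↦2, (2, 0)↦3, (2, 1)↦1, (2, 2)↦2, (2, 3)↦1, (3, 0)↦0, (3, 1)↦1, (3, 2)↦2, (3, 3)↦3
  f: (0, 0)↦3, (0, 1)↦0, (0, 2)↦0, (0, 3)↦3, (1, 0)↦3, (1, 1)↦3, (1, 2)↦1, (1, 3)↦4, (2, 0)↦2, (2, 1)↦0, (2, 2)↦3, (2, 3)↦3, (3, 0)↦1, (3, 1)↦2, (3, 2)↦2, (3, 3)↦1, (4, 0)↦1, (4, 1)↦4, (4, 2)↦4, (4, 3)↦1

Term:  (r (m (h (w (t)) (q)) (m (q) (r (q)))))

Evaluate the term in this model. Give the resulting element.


value = 0

  t = 4
  (w (t)) = w(4,) = 4
  q = 0
  (h (w (t)) (q)) = h(4, 0) = 3
  q = 0
  q = 0
  (r (q)) = r(0,) = 3
  (m (q) (r (q))) = m(0, 3) = 1
  (m (h (w (t)) (q)) (m (q) (r (q)))) = m(3, 1) = 1
  (r (m (h (w (t)) (q)) (m (q) (r (q))))) = r(1,) = 0


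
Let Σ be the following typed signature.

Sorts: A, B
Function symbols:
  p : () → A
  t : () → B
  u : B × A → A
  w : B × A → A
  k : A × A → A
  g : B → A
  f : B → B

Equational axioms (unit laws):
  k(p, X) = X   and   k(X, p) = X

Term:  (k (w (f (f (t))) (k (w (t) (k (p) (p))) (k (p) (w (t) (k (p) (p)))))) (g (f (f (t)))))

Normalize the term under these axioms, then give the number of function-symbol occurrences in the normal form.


1. (k (w (f (f (t))) (k (w (t) (k (p) (p))) (k (p) (w (t) (k (p) (p)))))) (g (f (f (t)))))  →  (k (w (f (f (t))) (k (w (t) (p)) (k (p) (w (t) (k (p) (p)))))) (g (f (f (t)))))
2. (k (w (f (f (t))) (k (w (t) (p)) (k (p) (w (t) (k (p) (p)))))) (g (f (f (t)))))  →  (k (w (f (f (t))) (k (w (t) (p)) (w (t) (k (p) (p))))) (g (f (f (t)))))
3. (k (w (f (f (t))) (k (w (t) (p)) (w (t) (k (p) (p))))) (g (f (f (t)))))  →  (k (w (f (f (t))) (k (w (t) (p)) (w (t) (p)))) (g (f (f (t)))))
normal form: (k (w (f (f (t))) (k (w (t) (p)) (w (t) (p)))) (g (f (f (t)))))

size = 16


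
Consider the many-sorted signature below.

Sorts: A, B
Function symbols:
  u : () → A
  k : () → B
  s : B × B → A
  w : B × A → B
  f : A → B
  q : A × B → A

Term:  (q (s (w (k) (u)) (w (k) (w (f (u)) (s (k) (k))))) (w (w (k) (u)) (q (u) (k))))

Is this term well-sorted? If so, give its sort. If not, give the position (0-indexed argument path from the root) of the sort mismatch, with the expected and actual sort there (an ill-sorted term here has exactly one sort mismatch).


      (k) : B
      (u) : A
    (w (k) (u)) : B
      (k) : B
          (u) : A
        (f (u)) : B
          (k) : B
          (k) : B
        (s (k) (k)) : A
      (w (f (u)) (s (k) (k))) : B
    (w (k) (w (f (u)) (s (k) (k)))) : ✗ arg 1 at [0, 1, 1] has sort B, expected A
      (k) : B
      (u) : A
    (w (k) (u)) : B
      (u) : A
      (k) : B
    (q (u) (k)) : A
  (w (w (k) (u)) (q (u) (k))) : B

ill-sorted at position [0, 1, 1]: expected A, got B


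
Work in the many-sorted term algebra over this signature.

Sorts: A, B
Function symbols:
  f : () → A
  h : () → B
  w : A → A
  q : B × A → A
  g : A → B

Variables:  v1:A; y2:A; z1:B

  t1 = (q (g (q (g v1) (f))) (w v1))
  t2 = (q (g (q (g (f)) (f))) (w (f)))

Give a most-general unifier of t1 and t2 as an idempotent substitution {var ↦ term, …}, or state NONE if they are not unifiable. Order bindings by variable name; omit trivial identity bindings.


{v1 ↦ (f)}


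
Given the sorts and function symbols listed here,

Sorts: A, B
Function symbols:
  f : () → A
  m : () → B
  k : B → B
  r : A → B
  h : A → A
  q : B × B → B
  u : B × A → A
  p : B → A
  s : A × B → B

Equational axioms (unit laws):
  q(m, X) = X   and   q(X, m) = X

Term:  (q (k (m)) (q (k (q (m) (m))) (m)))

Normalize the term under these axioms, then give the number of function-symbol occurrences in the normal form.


1. (q (k (m)) (q (k (q (m) (m))) (m)))  →  (q (k (m)) (k (q (m) (m))))
2. (q (k (m)) (k (q (m) (m))))  →  (q (k (m)) (k (m)))
normal form: (q (k (m)) (k (m)))

size = 5


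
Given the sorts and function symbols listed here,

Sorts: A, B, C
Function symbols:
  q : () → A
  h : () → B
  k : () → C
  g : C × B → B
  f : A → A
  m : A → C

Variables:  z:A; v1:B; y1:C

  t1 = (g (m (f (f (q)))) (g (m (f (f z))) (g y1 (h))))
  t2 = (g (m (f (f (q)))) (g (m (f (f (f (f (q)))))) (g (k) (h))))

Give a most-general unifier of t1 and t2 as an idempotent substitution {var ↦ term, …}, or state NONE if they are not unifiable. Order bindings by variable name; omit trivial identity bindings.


{y1 ↦ (k), z ↦ (f (f (q)))}


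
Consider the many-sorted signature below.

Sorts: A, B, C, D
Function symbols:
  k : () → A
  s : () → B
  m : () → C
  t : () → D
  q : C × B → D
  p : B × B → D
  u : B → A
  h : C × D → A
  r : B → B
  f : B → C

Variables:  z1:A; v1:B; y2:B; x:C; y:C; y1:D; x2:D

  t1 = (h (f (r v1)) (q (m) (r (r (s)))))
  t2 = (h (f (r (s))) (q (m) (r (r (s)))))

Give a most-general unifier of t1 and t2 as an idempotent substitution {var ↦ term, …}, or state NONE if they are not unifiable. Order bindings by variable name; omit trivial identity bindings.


{v1 ↦ (s)}


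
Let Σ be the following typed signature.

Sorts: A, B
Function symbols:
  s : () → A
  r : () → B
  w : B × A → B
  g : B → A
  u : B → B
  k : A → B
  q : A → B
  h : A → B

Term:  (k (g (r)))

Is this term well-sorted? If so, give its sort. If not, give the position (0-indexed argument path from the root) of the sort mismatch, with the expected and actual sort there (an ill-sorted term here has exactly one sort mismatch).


well-sorted; sort = B

    (r) : B
  (g (r)) : A
(k (g (r))) : B


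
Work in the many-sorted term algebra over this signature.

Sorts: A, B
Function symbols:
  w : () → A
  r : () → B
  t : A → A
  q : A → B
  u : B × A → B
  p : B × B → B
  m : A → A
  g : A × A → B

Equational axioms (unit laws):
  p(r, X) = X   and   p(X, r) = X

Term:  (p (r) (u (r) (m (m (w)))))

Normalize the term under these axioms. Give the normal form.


1. (p (r) (u (r) (m (m (w)))))  →  (u (r) (m (m (w))))

normal form = (u (r) (m (m (w))))


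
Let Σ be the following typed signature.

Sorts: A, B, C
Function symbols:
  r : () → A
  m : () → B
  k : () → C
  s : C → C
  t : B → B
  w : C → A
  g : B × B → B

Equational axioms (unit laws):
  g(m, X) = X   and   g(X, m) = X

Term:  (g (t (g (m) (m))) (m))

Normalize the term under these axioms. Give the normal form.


normal form = (t (m))

1. (g (t (g (m) (m))) (m))  →  (t (g (m) (m)))
2. (t (g (m) (m)))  →  (t (m))


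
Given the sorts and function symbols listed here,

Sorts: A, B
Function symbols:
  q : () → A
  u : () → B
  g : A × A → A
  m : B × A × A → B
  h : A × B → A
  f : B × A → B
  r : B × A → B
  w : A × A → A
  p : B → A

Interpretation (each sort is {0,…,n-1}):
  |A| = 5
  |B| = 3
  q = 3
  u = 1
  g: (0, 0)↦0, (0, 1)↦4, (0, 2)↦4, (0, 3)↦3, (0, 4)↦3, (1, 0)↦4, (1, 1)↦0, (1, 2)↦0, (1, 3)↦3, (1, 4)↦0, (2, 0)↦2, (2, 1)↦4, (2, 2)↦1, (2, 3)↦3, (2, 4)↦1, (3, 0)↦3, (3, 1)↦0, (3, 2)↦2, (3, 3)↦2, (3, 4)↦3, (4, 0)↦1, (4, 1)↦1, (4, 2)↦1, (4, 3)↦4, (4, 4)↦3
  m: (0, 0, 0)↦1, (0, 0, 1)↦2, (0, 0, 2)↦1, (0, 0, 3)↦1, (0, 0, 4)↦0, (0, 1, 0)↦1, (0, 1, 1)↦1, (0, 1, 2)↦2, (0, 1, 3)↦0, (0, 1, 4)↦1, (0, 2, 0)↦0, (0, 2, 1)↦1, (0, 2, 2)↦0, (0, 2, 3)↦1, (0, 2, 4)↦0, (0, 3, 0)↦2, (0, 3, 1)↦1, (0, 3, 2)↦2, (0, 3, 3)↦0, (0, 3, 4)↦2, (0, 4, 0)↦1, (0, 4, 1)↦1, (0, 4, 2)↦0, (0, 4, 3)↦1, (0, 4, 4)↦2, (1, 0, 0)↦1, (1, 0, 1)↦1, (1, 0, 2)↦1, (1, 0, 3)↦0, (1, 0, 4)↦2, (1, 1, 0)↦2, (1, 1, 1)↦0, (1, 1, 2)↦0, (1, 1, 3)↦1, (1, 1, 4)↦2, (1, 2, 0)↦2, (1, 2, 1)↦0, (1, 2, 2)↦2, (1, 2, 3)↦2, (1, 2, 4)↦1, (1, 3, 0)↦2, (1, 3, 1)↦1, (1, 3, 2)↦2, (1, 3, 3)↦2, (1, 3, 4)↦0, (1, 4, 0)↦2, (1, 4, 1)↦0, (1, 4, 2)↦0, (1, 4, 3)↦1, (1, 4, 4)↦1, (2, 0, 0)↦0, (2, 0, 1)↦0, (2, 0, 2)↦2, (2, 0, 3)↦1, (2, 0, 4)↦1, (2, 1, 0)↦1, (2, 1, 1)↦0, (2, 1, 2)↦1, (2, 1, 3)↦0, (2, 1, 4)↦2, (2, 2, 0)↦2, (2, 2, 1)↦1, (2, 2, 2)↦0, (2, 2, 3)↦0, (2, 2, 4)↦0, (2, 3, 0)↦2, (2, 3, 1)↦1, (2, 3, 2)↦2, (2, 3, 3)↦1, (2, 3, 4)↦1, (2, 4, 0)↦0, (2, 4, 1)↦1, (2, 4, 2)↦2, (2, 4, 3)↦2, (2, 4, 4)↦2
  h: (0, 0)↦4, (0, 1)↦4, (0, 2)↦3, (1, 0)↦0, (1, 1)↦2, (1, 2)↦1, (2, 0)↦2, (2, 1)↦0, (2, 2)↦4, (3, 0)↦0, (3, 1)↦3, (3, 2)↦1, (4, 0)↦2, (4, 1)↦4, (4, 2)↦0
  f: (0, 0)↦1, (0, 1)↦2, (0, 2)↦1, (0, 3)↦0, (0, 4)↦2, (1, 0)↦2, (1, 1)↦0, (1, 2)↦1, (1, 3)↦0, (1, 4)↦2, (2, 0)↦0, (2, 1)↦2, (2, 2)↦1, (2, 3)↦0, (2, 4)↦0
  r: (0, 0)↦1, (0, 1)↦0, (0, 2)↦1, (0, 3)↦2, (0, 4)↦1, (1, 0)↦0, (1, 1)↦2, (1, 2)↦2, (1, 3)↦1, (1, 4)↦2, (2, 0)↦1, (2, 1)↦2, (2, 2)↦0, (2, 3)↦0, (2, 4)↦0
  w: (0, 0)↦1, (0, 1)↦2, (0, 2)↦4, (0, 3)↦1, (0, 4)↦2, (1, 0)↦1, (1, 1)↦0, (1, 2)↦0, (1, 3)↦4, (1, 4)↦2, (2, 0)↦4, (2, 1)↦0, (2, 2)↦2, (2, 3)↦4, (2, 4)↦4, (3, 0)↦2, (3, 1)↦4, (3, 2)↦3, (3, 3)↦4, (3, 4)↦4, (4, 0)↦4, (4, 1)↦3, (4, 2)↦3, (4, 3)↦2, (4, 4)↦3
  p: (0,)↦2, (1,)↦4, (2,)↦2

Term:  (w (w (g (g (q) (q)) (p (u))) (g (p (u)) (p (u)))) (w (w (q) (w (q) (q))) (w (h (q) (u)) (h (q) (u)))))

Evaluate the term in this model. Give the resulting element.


value = 2

  q = 3
  q = 3
  (g (q) (q)) = g(3, 3) = 2
  u = 1
  (p (u)) = p(1,) = 4
  (g (g (q) (q)) (p (u))) = g(2, 4) = 1
  u = 1
  (p (u)) = p(1,) = 4
  u = 1
  (p (u)) = p(1,) = 4
  (g (p (u)) (p (u))) = g(4, 4) = 3
  (w (g (g (q) (q)) (p (u))) (g (p (u)) (p (u)))) = w(1, 3) = 4
  q = 3
  q = 3
  q = 3
  (w (q) (q)) = w(3, 3) = 4
  (w (q) (w (q) (q))) = w(3, 4) = 4
  q = 3
  u = 1
  (h (q) (u)) = h(3, 1) = 3
  q = 3
  u = 1
  (h (q) (u)) = h(3, 1) = 3
  (w (h (q) (u)) (h (q) (u))) = w(3, 3) = 4
  (w (w (q) (w (q) (q))) (w (h (q) (u)) (h (q) (u)))) = w(4, 4) = 3
  (w (w (g (g (q) (q)) (p (u))) (g (p (u)) (p (u)))) (w (w (q) (w (q) (q))) (w (h (q) (u)) (h (q) (u))))) = w(4, 3) = 2


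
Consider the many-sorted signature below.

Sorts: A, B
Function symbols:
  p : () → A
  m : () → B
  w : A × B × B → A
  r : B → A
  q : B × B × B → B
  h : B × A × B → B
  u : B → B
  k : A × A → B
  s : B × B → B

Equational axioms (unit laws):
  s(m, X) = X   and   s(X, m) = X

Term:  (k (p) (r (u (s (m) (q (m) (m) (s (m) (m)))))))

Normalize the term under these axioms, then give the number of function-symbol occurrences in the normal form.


1. (k (p) (r (u (s (m) (q (m) (m) (s (m) (m)))))))  →  (k (p) (r (u (q (m) (m) (s (m) (m))))))
2. (k (p) (r (u (q (m) (m) (s (m) (m))))))  →  (k (p) (r (u (q (m) (m) (m)))))
normal form: (k (p) (r (u (q (m) (m) (m)))))

size = 8


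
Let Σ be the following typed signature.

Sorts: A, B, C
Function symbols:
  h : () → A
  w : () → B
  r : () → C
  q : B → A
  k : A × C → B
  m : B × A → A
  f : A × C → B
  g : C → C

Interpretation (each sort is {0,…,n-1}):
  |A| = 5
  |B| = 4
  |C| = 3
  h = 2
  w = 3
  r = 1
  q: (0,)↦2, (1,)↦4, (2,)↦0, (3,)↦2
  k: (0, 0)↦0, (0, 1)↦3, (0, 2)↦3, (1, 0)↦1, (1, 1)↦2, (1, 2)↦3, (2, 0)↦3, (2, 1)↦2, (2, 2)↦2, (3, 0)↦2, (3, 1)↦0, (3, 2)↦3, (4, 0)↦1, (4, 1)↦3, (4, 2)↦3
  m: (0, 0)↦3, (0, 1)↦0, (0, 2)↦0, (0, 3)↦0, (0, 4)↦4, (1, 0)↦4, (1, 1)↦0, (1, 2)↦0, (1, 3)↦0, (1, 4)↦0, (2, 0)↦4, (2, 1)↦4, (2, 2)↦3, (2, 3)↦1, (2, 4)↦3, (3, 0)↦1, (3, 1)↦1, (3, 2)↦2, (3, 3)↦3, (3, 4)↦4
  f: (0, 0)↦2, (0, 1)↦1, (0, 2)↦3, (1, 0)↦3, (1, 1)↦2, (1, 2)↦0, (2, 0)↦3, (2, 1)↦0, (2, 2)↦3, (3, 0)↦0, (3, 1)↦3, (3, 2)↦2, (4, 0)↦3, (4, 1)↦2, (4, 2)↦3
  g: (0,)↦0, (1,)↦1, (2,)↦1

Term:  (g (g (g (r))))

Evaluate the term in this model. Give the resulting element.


value = 1

  r = 1
  (g (r)) = g(1,) = 1
  (g (g (r))) = g(1,) = 1
  (g (g (g (r)))) = g(1,) = 1


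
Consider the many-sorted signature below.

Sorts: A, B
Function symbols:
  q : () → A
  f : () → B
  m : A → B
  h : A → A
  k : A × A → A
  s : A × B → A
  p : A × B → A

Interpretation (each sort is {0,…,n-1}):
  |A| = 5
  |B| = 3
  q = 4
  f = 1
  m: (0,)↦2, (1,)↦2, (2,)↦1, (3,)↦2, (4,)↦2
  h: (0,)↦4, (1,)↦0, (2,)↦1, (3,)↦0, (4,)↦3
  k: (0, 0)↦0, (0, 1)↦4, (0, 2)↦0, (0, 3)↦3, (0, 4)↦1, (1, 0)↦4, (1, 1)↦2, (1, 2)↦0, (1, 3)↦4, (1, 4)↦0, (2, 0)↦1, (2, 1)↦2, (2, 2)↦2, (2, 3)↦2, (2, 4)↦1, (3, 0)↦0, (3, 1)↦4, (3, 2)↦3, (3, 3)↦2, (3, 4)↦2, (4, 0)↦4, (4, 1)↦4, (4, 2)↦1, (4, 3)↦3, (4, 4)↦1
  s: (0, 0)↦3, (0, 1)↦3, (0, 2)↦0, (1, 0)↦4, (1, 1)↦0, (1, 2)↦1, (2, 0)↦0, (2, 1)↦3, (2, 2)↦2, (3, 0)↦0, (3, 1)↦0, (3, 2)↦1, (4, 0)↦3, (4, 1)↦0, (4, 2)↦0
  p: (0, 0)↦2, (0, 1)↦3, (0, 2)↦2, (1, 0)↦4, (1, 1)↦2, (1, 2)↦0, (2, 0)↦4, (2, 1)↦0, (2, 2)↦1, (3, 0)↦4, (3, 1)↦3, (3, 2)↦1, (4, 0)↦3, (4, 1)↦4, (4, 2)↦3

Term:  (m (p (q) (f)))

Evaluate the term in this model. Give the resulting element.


value = 2

  q = 4
  f = 1
  (p (q) (f)) = p(4, 1) = 4
  (m (p (q) (f))) = m(4,) = 2


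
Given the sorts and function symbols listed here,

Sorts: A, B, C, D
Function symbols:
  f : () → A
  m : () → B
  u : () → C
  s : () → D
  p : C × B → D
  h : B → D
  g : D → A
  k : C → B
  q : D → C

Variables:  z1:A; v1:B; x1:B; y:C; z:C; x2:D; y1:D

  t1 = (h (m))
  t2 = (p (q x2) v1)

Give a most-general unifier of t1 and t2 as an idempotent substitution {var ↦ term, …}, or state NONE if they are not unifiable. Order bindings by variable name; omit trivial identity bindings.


NONE (not unifiable)

head clash or occurs-check failure — not unifiable


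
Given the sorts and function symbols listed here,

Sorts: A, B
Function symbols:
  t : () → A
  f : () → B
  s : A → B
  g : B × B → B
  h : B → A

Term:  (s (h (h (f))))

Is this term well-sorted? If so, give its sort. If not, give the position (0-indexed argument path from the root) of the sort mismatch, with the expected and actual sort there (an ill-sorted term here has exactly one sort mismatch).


      (f) : B
    (h (f)) : A
  (h (h (f))) : ✗ arg 0 at [0, 0] has sort A, expected B

ill-sorted at position [0, 0]: expected B, got A


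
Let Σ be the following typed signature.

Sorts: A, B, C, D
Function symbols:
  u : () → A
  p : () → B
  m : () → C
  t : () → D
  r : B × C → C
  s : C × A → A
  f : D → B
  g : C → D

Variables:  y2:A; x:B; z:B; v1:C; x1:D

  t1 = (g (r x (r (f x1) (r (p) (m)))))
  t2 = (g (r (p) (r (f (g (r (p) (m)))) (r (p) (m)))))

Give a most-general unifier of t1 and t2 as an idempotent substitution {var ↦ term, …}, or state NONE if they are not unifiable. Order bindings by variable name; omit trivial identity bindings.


{x ↦ (p), x1 ↦ (g (r (p) (m)))}


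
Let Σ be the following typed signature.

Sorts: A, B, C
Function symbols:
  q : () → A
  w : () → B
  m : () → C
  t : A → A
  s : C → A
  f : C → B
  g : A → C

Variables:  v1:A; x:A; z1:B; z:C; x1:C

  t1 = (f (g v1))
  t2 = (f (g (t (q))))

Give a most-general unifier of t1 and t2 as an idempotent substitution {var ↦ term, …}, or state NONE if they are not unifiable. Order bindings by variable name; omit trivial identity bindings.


{v1 ↦ (t (q))}


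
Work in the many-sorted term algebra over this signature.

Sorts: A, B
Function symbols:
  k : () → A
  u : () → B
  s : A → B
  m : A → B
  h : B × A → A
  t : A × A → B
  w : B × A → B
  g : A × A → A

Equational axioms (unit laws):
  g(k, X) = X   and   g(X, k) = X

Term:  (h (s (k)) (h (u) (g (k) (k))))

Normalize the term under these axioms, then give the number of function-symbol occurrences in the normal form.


size = 6

1. (h (s (k)) (h (u) (g (k) (k))))  →  (h (s (k)) (h (u) (k)))
normal form: (h (s (k)) (h (u) (k)))


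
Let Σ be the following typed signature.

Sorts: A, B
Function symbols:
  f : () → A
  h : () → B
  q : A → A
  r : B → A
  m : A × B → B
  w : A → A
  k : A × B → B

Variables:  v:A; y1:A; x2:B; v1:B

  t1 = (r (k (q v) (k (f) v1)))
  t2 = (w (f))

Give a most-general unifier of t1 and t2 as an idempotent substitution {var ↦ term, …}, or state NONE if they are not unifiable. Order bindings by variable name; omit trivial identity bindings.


NONE (not unifiable)

head clash or occurs-check failure — not unifiable


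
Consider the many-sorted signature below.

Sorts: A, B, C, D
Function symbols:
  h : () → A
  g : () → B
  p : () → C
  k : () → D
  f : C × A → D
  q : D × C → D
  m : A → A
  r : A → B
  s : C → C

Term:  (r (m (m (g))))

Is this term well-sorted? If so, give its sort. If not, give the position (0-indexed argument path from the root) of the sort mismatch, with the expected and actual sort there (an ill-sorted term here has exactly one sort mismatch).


ill-sorted at position [0, 0, 0]: expected A, got B

      (g) : B
    (m (g)) : ✗ arg 0 at [0, 0, 0] has sort B, expected A


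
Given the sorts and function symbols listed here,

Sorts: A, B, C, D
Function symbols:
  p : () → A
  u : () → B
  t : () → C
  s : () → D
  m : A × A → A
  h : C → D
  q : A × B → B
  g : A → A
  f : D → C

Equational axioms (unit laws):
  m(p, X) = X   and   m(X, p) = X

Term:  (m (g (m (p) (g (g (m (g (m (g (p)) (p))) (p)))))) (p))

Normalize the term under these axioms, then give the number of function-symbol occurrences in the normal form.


1. (m (g (m (p) (g (g (m (g (m (g (p)) (p))) (p)))))) (p))  →  (g (m (p) (g (g (m (g (m (g (p)) (p))) (p))))))
2. (g (m (p) (g (g (m (g (m (g (p)) (p))) (p))))))  →  (g (g (g (m (g (m (g (p)) (p))) (p)))))
3. (g (g (g (m (g (m (g (p)) (p))) (p)))))  →  (g (g (g (g (m (g (p)) (p))))))
4. (g (g (g (g (m (g (p)) (p))))))  →  (g (g (g (g (g (p))))))
normal form: (g (g (g (g (g (p))))))

size = 6


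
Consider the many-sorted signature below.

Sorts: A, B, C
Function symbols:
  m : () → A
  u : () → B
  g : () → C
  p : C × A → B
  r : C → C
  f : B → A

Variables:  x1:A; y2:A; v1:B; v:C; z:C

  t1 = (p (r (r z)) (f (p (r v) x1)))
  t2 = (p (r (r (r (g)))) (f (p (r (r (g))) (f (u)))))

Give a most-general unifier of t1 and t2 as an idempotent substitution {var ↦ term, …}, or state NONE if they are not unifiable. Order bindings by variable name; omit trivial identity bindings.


{v ↦ (r (g)), x1 ↦ (f (u)), z ↦ (r (g))}


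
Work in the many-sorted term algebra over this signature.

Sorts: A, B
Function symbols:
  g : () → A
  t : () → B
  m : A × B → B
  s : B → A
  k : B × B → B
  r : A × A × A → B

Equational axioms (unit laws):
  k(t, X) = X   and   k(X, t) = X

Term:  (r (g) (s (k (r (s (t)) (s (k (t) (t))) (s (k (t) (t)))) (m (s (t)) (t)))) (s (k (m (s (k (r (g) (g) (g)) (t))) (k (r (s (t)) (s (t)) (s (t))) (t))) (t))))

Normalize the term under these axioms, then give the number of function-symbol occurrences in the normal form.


1. (r (g) (s (k (r (s (t)) (s (k (t) (t))) (s (k (t) (t)))) (m (s (t)) (t)))) (s (k (m (s (k (r (g) (g) (g)) (t))) (k (r (s (t)) (s (t)) (s (t))) (t))) (t))))  →  (r (g) (s (k (r (s (t)) (s (t)) (s (k (t) (t)))) (m (s (t)) (t)))) (s (k (m (s (k (r (g) (g) (g)) (t))) (k (r (s (t)) (s (t)) (s (t))) (t))) (t))))
2. (r (g) (s (k (r (s (t)) (s (t)) (s (k (t) (t)))) (m (s (t)) (t)))) (s (k (m (s (k (r (g) (g) (g)) (t))) (k (r (s (t)) (s (t)) (s (t))) (t))) (t))))  →  (r (g) (s (k (r (s (t)) (s (t)) (s (t))) (m (s (t)) (t)))) (s (k (m (s (k (r (g) (g) (g)) (t))) (k (r (s (t)) (s (t)) (s (t))) (t))) (t))))
3. (r (g) (s (k (r (s (t)) (s (t)) (s (t))) (m (s (t)) (t)))) (s (k (m (s (k (r (g) (g) (g)) (t))) (k (r (s (t)) (s (t)) (s (t))) (t))) (t))))  →  (r (g) (s (k (r (s (t)) (s (t)) (s (t))) (m (s (t)) (t)))) (s (m (s (k (r (g) (g) (g)) (t))) (k (r (s (t)) (s (t)) (s (t))) (t)))))
4. (r (g) (s (k (r (s (t)) (s (t)) (s (t))) (m (s (t)) (t)))) (s (m (s (k (r (g) (g) (g)) (t))) (k (r (s (t)) (s (t)) (s (t))) (t)))))  →  (r (g) (s (k (r (s (t)) (s (t)) (s (t))) (m (s (t)) (t)))) (s (m (s (r (g) (g) (g))) (k (r (s (t)) (s (t)) (s (t))) (t)))))
5. (r (g) (s (k (r (s (t)) (s (t)) (s (t))) (m (s (t)) (t)))) (s (m (s (r (g) (g) (g))) (k (r (s (t)) (s (t)) (s (t))) (t)))))  →  (r (g) (s (k (r (s (t)) (s (t)) (s (t))) (m (s (t)) (t)))) (s (m (s (r (g) (g) (g))) (r (s (t)) (s (t)) (s (t))))))
normal form: (r (g) (s (k (r (s (t)) (s (t)) (s (t))) (m (s (t)) (t)))) (s (m (s (r (g) (g) (g))) (r (s (t)) (s (t)) (s (t))))))

size = 29


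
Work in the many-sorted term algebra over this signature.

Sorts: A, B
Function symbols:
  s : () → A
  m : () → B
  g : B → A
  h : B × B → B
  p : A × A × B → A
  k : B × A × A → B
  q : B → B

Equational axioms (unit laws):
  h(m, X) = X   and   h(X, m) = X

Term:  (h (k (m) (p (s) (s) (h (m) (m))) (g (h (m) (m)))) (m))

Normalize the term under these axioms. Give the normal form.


1. (h (k (m) (p (s) (s) (h (m) (m))) (g (h (m) (m)))) (m))  →  (k (m) (p (s) (s) (h (m) (m))) (g (h (m) (m))))
2. (k (m) (p (s) (s) (h (m) (m))) (g (h (m) (m))))  →  (k (m) (p (s) (s) (m)) (g (h (m) (m))))
3. (k (m) (p (s) (s) (m)) (g (h (m) (m))))  →  (k (m) (p (s) (s) (m)) (g (m)))

normal form = (k (m) (p (s) (s) (m)) (g (m)))


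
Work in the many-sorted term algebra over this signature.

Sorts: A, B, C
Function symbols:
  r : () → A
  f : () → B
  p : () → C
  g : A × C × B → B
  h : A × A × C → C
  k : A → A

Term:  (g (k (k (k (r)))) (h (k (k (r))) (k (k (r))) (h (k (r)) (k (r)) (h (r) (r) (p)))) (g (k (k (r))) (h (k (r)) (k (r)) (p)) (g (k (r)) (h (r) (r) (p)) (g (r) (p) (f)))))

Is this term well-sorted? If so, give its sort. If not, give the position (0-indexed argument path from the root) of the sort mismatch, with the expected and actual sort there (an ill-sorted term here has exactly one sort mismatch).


well-sorted; sort = B

        (r) : A
      (k (r)) : A
    (k (k (r))) : A
  (k (k (k (r)))) : A
        (r) : A
      (k (r)) : A
    (k (k (r))) : A
        (r) : A
      (k (r)) : A
    (k (k (r))) : A
        (r) : A
      (k (r)) : A
        (r) : A
      (k (r)) : A
        (r) : A
        (r) : A
        (p) : C
      (h (r) (r) (p)) : C
    (h (k (r)) (k (r)) (h (r) (r) (p))) : C
  (h (k (k (r))) (k (k (r))) (h (k (r)) (k (r)) (h (r) (r) (p)))) : C
        (r) : A
      (k (r)) : A
    (k (k (r))) : A
        (r) : A
      (k (r)) : A
        (r) : A
      (k (r)) : A
      (p) : C
    (h (k (r)) (k (r)) (p)) : C
        (r) : A
      (k (r)) : A
        (r) : A
        (r) : A
        (p) : C
      (h (r) (r) (p)) : C
        (r) : A
        (p) : C
        (f) : B
      (g (r) (p) (f)) : B
    (g (k (r)) (h (r) (r) (p)) (g (r) (p) (f))) : B
  (g (k (k (r))) (h (k (r)) (k (r)) (p)) (g (k (r)) (h (r) (r) (p)) (g (r) (p) (f)))) : B
(g (k (k (k (r)))) (h (k (k (r))) (k (k (r))) (h (k (r)) (k (r)) (h (r) (r) (p)))) (g (k (k (r))) (h (k (r)) (k (r)) (p)) (g (k (r)) (h (r) (r) (p)) (g (r) (p) (f))))) : B


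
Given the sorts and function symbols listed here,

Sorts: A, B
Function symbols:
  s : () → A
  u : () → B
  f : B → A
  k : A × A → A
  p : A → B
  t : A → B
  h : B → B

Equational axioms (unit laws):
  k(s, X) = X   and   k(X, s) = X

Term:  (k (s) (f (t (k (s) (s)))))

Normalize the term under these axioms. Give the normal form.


normal form = (f (t (s)))

1. (k (s) (f (t (k (s) (s)))))  →  (f (t (k (s) (s))))
2. (f (t (k (s) (s))))  →  (f (t (s)))


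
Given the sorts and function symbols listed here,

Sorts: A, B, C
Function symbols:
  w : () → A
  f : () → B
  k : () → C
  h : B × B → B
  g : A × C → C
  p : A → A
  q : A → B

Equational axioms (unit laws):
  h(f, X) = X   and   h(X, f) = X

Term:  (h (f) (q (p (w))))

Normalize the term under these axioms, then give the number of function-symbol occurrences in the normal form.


1. (h (f) (q (p (w))))  →  (q (p (w)))
normal form: (q (p (w)))

size = 3


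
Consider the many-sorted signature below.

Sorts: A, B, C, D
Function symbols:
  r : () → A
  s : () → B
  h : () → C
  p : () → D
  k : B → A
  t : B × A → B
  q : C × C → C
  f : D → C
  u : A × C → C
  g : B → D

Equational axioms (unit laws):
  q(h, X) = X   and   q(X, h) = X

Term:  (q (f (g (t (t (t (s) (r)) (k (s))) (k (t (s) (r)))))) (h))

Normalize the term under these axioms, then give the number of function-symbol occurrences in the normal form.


1. (q (f (g (t (t (t (s) (r)) (k (s))) (k (t (s) (r)))))) (h))  →  (f (g (t (t (t (s) (r)) (k (s))) (k (t (s) (r))))))
normal form: (f (g (t (t (t (s) (r)) (k (s))) (k (t (s) (r))))))

size = 13


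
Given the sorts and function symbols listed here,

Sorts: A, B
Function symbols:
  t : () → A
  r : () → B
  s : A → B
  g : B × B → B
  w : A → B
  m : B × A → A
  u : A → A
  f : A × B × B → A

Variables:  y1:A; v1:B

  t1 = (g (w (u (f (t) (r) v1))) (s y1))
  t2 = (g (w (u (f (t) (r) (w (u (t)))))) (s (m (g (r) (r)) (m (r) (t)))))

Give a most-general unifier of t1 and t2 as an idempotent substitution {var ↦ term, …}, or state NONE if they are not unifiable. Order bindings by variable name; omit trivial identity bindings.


{v1 ↦ (w (u (t))), y1 ↦ (m (g (r) (r)) (m (r) (t)))}


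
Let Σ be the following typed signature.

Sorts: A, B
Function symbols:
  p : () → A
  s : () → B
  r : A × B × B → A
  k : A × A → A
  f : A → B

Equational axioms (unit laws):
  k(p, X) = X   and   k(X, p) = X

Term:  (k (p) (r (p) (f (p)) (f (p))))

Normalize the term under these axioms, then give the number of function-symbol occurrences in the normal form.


1. (k (p) (r (p) (f (p)) (f (p))))  →  (r (p) (f (p)) (f (p)))
normal form: (r (p) (f (p)) (f (p)))

size = 6


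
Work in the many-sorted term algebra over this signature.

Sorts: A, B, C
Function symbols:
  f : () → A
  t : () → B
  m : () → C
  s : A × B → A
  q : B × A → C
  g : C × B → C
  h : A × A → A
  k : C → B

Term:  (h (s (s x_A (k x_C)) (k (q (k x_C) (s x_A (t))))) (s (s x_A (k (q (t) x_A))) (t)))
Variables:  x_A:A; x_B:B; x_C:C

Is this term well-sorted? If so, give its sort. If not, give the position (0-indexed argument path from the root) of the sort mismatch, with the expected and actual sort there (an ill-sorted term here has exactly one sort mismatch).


well-sorted; sort = A

      x_A : A
        x_C : C
      (k x_C) : B
    (s x_A (k x_C)) : A
          x_C : C
        (k x_C) : B
          x_A : A
          (t) : B
        (s x_A (t)) : A
      (q (k x_C) (s x_A (t))) : C
    (k (q (k x_C) (s x_A (t)))) : B
  (s (s x_A (k x_C)) (k (q (k x_C) (s x_A (t))))) : A
      x_A : A
          (t) : B
          x_A : A
        (q (t) x_A) : C
      (k (q (t) x_A)) : B
    (s x_A (k (q (t) x_A))) : A
    (t) : B
  (s (s x_A (k (q (t) x_A))) (t)) : A
(h (s (s x_A (k x_C)) (k (q (k x_C) (s x_A (t))))) (s (s x_A (k (q (t) x_A))) (t))) : A


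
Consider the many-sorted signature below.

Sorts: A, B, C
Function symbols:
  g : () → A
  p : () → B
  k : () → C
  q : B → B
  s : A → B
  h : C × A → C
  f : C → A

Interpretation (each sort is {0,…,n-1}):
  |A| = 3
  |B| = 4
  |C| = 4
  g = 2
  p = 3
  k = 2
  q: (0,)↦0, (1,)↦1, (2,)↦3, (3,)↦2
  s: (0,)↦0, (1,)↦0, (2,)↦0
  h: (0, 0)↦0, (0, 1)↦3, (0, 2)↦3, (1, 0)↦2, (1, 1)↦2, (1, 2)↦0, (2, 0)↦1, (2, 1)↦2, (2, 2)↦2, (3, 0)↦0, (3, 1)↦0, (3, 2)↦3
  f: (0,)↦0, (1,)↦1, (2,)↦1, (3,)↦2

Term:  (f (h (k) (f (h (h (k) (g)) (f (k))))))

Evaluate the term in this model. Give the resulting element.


value = 1

  k = 2
  k = 2
  g = 2
  (h (k) (g)) = h(2, 2) = 2
  k = 2
  (f (k)) = f(2,) = 1
  (h (h (k) (g)) (f (k))) = h(2, 1) = 2
  (f (h (h (k) (g)) (f (k)))) = f(2,) = 1
  (h (k) (f (h (h (k) (g)) (f (k))))) = h(2, 1) = 2
  (f (h (k) (f (h (h (k) (g)) (f (k)))))) = f(2,) = 1


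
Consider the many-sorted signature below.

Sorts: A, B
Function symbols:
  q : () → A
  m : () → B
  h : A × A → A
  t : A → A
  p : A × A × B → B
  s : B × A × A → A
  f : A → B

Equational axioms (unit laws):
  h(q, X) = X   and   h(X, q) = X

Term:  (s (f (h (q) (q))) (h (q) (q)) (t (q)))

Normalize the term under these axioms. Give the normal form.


1. (s (f (h (q) (q))) (h (q) (q)) (t (q)))  →  (s (f (q)) (h (q) (q)) (t (q)))
2. (s (f (q)) (h (q) (q)) (t (q)))  →  (s (f (q)) (q) (t (q)))

normal form = (s (f (q)) (q) (t (q)))


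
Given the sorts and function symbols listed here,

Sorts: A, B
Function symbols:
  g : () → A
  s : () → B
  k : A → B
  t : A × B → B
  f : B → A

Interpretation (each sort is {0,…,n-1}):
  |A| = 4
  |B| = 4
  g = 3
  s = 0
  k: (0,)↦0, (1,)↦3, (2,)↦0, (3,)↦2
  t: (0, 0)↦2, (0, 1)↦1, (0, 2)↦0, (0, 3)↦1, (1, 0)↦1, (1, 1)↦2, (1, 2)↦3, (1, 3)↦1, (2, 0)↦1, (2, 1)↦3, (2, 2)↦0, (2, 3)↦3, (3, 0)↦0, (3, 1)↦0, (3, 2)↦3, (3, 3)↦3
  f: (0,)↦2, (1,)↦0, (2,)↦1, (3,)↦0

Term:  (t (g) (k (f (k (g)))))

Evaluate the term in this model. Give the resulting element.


  g = 3
  g = 3
  (k (g)) = k(3,) = 2
  (f (k (g))) = f(2,) = 1
  (k (f (k (g)))) = k(1,) = 3
  (t (g) (k (f (k (g))))) = t(3, 3) = 3

value = 3


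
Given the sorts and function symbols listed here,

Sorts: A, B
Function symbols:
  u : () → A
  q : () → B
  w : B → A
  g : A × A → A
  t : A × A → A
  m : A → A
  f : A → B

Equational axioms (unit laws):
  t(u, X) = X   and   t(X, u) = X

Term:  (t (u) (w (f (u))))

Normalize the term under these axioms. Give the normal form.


normal form = (w (f (u)))

1. (t (u) (w (f (u))))  →  (w (f (u)))


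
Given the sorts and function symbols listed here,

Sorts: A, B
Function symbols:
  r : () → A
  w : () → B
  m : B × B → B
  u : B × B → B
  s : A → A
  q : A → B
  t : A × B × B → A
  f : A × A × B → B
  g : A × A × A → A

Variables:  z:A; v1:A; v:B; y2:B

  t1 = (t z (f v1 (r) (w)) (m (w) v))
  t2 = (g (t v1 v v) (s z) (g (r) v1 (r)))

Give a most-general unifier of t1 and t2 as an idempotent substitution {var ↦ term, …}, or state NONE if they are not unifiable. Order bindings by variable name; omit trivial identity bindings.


head clash or occurs-check failure — not unifiable

NONE (not unifiable)


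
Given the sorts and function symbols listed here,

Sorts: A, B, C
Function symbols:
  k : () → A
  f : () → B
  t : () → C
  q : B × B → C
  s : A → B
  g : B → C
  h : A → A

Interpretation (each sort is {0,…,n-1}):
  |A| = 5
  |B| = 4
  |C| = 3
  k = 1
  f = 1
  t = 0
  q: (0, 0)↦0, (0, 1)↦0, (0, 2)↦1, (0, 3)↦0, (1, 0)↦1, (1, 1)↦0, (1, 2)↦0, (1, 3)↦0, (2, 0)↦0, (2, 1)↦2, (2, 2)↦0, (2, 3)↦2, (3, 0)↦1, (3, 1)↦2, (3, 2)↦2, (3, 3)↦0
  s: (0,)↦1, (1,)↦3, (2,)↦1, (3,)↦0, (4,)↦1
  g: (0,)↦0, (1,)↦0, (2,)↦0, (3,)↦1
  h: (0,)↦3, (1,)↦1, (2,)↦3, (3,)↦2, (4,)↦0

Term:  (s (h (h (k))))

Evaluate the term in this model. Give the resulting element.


value = 3

  k = 1
  (h (k)) = h(1,) = 1
  (h (h (k))) = h(1,) = 1
  (s (h (h (k)))) = s(1,) = 3


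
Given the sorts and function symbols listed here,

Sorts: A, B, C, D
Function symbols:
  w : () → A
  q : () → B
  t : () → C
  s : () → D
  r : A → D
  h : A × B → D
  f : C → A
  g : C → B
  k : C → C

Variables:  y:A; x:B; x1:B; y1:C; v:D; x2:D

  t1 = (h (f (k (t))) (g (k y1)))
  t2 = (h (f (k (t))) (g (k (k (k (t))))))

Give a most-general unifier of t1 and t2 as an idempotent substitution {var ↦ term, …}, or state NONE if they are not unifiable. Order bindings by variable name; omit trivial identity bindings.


{y1 ↦ (k (k (t)))}


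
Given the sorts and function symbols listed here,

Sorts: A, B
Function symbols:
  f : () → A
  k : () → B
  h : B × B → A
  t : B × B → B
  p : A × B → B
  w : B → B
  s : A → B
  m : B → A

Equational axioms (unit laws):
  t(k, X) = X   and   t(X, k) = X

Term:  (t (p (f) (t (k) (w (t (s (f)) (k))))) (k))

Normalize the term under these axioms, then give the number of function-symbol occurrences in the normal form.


1. (t (p (f) (t (k) (w (t (s (f)) (k))))) (k))  →  (p (f) (t (k) (w (t (s (f)) (k)))))
2. (p (f) (t (k) (w (t (s (f)) (k)))))  →  (p (f) (w (t (s (f)) (k))))
3. (p (f) (w (t (s (f)) (k))))  →  (p (f) (w (s (f))))
normal form: (p (f) (w (s (f))))

size = 5


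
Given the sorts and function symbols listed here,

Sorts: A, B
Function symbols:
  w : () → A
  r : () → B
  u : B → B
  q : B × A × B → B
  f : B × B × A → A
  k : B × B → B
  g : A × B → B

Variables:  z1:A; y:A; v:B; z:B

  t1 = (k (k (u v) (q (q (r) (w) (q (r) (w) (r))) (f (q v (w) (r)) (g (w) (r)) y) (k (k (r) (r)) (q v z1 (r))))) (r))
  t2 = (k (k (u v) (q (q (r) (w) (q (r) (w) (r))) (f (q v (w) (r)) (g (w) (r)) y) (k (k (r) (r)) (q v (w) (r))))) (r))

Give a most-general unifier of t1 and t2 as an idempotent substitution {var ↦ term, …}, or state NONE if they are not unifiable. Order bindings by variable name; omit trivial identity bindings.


{z1 ↦ (w)}


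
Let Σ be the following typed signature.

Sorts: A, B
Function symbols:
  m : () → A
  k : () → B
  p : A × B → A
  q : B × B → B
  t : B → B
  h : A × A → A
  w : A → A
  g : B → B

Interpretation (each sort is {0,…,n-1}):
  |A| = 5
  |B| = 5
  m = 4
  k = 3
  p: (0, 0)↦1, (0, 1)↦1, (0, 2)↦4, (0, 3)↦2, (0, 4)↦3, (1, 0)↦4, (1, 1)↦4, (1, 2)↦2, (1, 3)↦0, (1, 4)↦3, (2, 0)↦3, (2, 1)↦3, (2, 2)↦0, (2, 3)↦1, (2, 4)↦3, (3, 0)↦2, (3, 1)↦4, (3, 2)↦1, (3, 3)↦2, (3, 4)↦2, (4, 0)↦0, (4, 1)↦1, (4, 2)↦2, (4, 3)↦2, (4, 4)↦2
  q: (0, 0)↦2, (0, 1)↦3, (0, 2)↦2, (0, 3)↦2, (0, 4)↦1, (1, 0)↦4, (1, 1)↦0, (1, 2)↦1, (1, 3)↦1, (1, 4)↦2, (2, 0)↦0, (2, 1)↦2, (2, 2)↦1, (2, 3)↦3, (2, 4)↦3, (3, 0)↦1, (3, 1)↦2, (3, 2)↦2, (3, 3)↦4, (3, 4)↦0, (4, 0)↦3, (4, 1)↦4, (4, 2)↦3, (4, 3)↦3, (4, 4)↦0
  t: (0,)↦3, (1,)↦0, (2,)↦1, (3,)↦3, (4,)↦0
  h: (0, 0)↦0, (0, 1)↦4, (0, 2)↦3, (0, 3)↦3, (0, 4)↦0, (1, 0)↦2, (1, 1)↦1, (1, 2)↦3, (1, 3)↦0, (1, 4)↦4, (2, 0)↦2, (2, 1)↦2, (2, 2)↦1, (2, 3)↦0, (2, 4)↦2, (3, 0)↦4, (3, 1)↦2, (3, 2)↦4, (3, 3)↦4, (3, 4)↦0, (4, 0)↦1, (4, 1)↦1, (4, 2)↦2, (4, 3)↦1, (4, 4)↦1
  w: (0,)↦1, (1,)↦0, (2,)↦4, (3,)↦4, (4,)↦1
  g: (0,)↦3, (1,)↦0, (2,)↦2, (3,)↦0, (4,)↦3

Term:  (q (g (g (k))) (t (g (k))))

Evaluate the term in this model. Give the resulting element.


value = 4

  k = 3
  (g (k)) = g(3,) = 0
  (g (g (k))) = g(0,) = 3
  k = 3
  (g (k)) = g(3,) = 0
  (t (g (k))) = t(0,) = 3
  (q (g (g (k))) (t (g (k)))) = q(3, 3) = 4


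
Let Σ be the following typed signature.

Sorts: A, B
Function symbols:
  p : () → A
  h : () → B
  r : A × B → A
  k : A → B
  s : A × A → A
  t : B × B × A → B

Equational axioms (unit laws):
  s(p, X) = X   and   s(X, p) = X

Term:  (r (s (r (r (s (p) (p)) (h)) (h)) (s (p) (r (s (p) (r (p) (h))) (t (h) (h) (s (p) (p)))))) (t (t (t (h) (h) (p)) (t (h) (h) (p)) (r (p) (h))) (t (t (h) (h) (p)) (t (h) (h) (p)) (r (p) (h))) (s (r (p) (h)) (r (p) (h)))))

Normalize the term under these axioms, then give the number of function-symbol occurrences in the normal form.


1. (r (s (r (r (s (p) (p)) (h)) (h)) (s (p) (r (s (p) (r (p) (h))) (t (h) (h) (s (p) (p)))))) (t (t (t (h) (h) (p)) (t (h) (h) (p)) (r (p) (h))) (t (t (h) (h) (p)) (t (h) (h) (p)) (r (p) (h))) (s (r (p) (h)) (r (p) (h)))))  →  (r (s (r (r (p) (h)) (h)) (s (p) (r (s (p) (r (p) (h))) (t (h) (h) (s (p) (p)))))) (t (t (t (h) (h) (p)) (t (h) (h) (p)) (r (p) (h))) (t (t (h) (h) (p)) (t (h) (h) (p)) (r (p) (h))) (s (r (p) (h)) (r (p) (h)))))
2. (r (s (r (r (p) (h)) (h)) (s (p) (r (s (p) (r (p) (h))) (t (h) (h) (s (p) (p)))))) (t (t (t (h) (h) (p)) (t (h) (h) (p)) (r (p) (h))) (t (t (h) (h) (p)) (t (h) (h) (p)) (r (p) (h))) (s (r (p) (h)) (r (p) (h)))))  →  (r (s (r (r (p) (h)) (h)) (r (s (p) (r (p) (h))) (t (h) (h) (s (p) (p))))) (t (t (t (h) (h) (p)) (t (h) (h) (p)) (r (p) (h))) (t (t (h) (h) (p)) (t (h) (h) (p)) (r (p) (h))) (s (r (p) (h)) (r (p) (h)))))
3. (r (s (r (r (p) (h)) (h)) (r (s (p) (r (p) (h))) (t (h) (h) (s (p) (p))))) (t (t (t (h) (h) (p)) (t (h) (h) (p)) (r (p) (h))) (t (t (h) (h) (p)) (t (h) (h) (p)) (r (p) (h))) (s (r (p) (h)) (r (p) (h)))))  →  (r (s (r (r (p) (h)) (h)) (r (r (p) (h)) (t (h) (h) (s (p) (p))))) (t (t (t (h) (h) (p)) (t (h) (h) (p)) (r (p) (h))) (t (t (h) (h) (p)) (t (h) (h) (p)) (r (p) (h))) (s (r (p) (h)) (r (p) (h)))))
4. (r (s (r (r (p) (h)) (h)) (r (r (p) (h)) (t (h) (h) (s (p) (p))))) (t (t (t (h) (h) (p)) (t (h) (h) (p)) (r (p) (h))) (t (t (h) (h) (p)) (t (h) (h) (p)) (r (p) (h))) (s (r (p) (h)) (r (p) (h)))))  →  (r (s (r (r (p) (h)) (h)) (r (r (p) (h)) (t (h) (h) (p)))) (t (t (t (h) (h) (p)) (t (h) (h) (p)) (r (p) (h))) (t (t (h) (h) (p)) (t (h) (h) (p)) (r (p) (h))) (s (r (p) (h)) (r (p) (h)))))
normal form: (r (s (r (r (p) (h)) (h)) (r (r (p) (h)) (t (h) (h) (p)))) (t (t (t (h) (h) (p)) (t (h) (h) (p)) (r (p) (h))) (t (t (h) (h) (p)) (t (h) (h) (p)) (r (p) (h))) (s (r (p) (h)) (r (p) (h)))))

size = 47
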